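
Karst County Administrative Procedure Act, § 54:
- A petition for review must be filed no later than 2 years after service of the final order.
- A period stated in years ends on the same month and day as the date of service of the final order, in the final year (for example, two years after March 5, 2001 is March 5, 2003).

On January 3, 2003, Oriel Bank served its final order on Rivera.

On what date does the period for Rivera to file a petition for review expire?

2 years after January 3, 2003 is January 3, 2005.

January 3, 2005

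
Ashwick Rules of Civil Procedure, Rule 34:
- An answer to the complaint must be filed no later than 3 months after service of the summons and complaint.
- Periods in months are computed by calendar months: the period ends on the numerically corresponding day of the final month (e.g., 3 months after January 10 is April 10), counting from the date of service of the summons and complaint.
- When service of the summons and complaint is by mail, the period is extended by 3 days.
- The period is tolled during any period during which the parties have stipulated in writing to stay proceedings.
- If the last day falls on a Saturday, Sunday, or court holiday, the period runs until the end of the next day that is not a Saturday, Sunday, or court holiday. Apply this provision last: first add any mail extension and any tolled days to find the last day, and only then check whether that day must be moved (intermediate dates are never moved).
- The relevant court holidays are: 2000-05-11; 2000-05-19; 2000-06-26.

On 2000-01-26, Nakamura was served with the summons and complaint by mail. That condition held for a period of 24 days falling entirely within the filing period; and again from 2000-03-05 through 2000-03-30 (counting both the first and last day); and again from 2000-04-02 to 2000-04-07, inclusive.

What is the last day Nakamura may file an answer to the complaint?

3 months after 2000-01-26 is April 26, 2000.
Service was by mail, adding 3 days: April 26, 2000 + 3 days = April 29, 2000.
Tolling adds 24 days: April 29, 2000 + 24 days = May 23, 2000.
From March 5, 2000 through March 30, 2000 inclusive is 26 days; tolling adds 26 days: May 23, 2000 + 26 days = June 18, 2000.
From April 2, 2000 through April 7, 2000 inclusive is 6 days; tolling adds 6 days: June 18, 2000 + 6 days = June 24, 2000.
June 24, 2000 is Saturday; June 25, 2000 is Sunday; June 26, 2000 is a listed holiday. The next qualifying day is June 27, 2000.

June 27, 2000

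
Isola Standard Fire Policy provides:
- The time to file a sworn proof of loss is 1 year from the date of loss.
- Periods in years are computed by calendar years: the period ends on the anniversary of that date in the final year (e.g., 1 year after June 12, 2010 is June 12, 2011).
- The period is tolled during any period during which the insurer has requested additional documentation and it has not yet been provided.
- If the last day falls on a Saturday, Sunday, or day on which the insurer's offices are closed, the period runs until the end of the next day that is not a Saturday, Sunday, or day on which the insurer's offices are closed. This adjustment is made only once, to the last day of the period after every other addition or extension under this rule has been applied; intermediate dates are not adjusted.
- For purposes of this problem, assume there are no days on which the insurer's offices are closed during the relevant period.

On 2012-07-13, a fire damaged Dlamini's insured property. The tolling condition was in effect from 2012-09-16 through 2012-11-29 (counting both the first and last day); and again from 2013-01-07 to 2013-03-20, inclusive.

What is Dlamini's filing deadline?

December 9, 2013

1 year after 2012-07-13 is July 13, 2013.
From September 16, 2012 through November 29, 2012 inclusive is 75 days; tolling adds 75 days: July 13, 2013 + 75 days = September 26, 2013.
From January 7, 2013 through March 20, 2013 inclusive is 73 days; tolling adds 73 days: September 26, 2013 + 73 days = December 8, 2013.
December 8, 2013 is Sunday. The next qualifying day is December 9, 2013.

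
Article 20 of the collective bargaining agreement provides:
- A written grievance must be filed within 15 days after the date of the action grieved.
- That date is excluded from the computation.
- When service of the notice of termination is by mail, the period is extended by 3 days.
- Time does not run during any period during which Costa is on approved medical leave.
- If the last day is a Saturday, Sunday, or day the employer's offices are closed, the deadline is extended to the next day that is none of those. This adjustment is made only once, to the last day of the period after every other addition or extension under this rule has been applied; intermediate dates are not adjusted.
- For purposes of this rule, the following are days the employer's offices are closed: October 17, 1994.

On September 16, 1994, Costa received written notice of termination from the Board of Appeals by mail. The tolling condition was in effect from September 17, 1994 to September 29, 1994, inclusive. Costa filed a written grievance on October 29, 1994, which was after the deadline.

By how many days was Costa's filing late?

11 days

15 days after September 16, 1994 is October 1, 1994.
Service was by mail, adding 3 days: October 1, 1994 + 3 days = October 4, 1994.
From September 17, 1994 through September 29, 1994 inclusive is 13 days; tolling adds 13 days: October 4, 1994 + 13 days = October 17, 1994.
October 17, 1994 is a listed holiday. The next qualifying day is October 18, 1994.
The deadline is October 18, 1994; from October 18, 1994 to October 29, 1994 is 11 days.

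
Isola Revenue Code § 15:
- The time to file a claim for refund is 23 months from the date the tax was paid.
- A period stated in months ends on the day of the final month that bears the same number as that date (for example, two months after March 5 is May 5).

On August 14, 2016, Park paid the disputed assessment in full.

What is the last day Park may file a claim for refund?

23 months after August 14, 2016 is July 14, 2018.

July 14, 2018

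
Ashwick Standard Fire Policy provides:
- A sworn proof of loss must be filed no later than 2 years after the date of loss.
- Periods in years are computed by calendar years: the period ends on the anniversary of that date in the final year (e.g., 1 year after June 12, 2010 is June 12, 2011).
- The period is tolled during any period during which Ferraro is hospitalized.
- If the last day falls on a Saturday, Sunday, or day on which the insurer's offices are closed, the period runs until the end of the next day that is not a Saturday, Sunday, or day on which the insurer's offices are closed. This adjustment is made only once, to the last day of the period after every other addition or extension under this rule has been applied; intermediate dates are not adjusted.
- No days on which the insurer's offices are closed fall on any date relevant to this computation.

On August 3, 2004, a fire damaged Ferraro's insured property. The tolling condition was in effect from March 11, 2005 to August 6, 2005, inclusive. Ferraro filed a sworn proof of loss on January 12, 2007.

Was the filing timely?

No

2 years after August 3, 2004 is August 3, 2006.
From March 11, 2005 through August 6, 2005 inclusive is 149 days; tolling adds 149 days: August 3, 2006 + 149 days = December 30, 2006.
December 30, 2006 is Saturday; December 31, 2006 is Sunday. The next qualifying day is January 1, 2007.
The deadline is January 1, 2007; the filing on January 12, 2007 is after that date.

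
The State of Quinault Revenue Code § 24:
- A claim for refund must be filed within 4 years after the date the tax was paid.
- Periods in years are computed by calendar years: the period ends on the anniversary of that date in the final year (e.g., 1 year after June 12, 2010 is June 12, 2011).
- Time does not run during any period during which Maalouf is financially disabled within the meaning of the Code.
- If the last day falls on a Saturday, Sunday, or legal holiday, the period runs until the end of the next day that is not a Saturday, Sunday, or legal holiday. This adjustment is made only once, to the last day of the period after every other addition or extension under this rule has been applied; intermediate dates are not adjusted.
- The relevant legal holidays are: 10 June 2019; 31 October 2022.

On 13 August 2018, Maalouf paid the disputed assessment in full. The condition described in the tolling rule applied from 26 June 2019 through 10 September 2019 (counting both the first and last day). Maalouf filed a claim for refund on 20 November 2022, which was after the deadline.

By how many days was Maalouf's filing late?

4 years after 13 August 2018 is August 13, 2022.
From June 26, 2019 through September 10, 2019 inclusive is 77 days; tolling adds 77 days: August 13, 2022 + 77 days = October 29, 2022.
October 29, 2022 is Saturday; October 30, 2022 is Sunday; October 31, 2022 is a listed holiday. The next qualifying day is November 1, 2022.
The deadline is November 1, 2022; from November 1, 2022 to November 20, 2022 is 19 days.

19 days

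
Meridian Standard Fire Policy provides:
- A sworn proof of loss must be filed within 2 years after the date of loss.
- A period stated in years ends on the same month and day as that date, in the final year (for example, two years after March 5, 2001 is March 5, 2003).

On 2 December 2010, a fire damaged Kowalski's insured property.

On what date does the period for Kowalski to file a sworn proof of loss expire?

December 2, 2012

2 years after 2 December 2010 is December 2, 2012.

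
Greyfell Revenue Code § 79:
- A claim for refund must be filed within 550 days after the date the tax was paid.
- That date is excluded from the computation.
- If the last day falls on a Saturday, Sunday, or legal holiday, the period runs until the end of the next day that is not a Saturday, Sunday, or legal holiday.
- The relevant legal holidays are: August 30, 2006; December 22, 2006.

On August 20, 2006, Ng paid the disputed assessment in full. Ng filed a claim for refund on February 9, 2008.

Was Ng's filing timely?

Yes

550 days after August 20, 2006 is February 21, 2008.
February 21, 2008 is a Thursday and not a legal holiday, so no extension applies.
The deadline is February 21, 2008; the filing on February 9, 2008 is on or before that date.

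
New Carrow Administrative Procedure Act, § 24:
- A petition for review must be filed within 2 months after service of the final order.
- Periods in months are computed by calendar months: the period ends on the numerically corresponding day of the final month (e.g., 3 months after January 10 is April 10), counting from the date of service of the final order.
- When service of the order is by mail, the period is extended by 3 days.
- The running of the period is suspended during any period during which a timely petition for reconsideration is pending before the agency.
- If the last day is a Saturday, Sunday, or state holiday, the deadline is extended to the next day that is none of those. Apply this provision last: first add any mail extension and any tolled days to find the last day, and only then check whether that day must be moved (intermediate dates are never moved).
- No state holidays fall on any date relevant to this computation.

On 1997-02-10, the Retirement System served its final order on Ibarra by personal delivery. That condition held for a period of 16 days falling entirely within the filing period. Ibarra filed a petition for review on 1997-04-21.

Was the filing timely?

Yes

2 months after 1997-02-10 is April 10, 1997.
Service was not by mail, so no mail extension applies.
Tolling adds 16 days: April 10, 1997 + 16 days = April 26, 1997.
April 26, 1997 is Saturday; April 27, 1997 is Sunday. The next qualifying day is April 28, 1997.
The deadline is April 28, 1997; the filing on April 21, 1997 is on or before that date.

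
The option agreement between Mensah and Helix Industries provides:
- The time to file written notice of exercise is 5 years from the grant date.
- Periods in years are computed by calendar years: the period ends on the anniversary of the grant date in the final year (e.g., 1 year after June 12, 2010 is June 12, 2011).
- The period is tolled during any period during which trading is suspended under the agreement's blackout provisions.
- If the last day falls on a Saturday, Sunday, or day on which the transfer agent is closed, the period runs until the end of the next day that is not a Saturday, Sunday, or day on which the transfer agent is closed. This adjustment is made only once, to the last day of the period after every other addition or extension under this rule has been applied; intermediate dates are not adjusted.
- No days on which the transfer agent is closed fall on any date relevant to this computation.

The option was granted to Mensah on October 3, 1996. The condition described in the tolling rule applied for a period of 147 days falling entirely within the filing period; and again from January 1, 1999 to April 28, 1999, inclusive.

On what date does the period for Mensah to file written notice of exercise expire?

June 25, 2002

5 years after October 3, 1996 is October 3, 2001.
Tolling adds 147 days: October 3, 2001 + 147 days = February 27, 2002.
From January 1, 1999 through April 28, 1999 inclusive is 118 days; tolling adds 118 days: February 27, 2002 + 118 days = June 25, 2002.
June 25, 2002 is a Tuesday and not a day on which the transfer agent is closed, so no extension applies.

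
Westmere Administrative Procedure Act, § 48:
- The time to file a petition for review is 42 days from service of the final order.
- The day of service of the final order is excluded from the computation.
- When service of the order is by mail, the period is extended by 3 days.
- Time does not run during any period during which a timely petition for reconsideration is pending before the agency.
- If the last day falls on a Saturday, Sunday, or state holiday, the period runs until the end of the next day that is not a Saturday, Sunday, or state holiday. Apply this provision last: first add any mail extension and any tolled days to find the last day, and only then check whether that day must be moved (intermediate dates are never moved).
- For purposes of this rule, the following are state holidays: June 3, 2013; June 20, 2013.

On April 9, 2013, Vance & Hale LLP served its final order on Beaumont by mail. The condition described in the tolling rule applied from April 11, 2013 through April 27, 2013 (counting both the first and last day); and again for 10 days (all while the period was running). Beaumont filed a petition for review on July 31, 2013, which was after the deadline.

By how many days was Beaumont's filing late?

42 days after April 9, 2013 is May 21, 2013.
Service was by mail, adding 3 days: May 21, 2013 + 3 days = May 24, 2013.
From April 11, 2013 through April 27, 2013 inclusive is 17 days; tolling adds 17 days: May 24, 2013 + 17 days = June 10, 2013.
Tolling adds 10 days: June 10, 2013 + 10 days = June 20, 2013.
June 20, 2013 is a listed holiday. The next qualifying day is June 21, 2013.
The deadline is June 21, 2013; from June 21, 2013 to July 31, 2013 is 40 days.

40 days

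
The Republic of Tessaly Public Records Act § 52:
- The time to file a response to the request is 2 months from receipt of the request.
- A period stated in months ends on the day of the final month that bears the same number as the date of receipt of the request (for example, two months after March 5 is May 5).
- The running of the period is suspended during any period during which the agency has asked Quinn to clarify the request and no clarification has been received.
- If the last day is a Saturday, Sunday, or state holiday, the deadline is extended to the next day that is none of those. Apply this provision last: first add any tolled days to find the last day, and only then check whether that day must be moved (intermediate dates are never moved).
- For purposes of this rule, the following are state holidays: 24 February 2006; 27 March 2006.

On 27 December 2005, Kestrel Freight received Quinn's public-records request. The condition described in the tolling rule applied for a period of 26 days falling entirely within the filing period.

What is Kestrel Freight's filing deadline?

March 28, 2006

2 months after 27 December 2005 is February 27, 2006.
Tolling adds 26 days: February 27, 2006 + 26 days = March 25, 2006.
March 25, 2006 is Saturday; March 26, 2006 is Sunday; March 27, 2006 is a listed holiday. The next qualifying day is March 28, 2006.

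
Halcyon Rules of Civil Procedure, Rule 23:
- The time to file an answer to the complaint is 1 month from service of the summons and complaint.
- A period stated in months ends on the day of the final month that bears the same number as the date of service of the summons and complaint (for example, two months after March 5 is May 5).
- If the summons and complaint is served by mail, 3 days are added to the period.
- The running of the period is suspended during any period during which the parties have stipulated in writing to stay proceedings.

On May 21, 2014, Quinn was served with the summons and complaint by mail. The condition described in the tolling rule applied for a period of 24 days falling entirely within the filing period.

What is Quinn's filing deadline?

July 18, 2014

1 month after May 21, 2014 is June 21, 2014.
Service was by mail, adding 3 days: June 21, 2014 + 3 days = June 24, 2014.
Tolling adds 24 days: June 24, 2014 + 24 days = July 18, 2014.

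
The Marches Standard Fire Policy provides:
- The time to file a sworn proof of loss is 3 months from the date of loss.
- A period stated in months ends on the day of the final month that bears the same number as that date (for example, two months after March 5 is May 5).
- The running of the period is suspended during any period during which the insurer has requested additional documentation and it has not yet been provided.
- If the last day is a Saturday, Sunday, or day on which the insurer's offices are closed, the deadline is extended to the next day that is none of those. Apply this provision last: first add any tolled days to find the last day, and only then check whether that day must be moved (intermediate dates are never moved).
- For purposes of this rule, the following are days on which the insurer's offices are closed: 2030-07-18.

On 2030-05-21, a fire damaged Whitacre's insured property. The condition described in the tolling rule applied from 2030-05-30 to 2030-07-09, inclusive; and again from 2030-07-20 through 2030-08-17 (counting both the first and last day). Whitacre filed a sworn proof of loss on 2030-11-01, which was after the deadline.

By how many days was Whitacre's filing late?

3 months after 2030-05-21 is August 21, 2030.
From May 30, 2030 through July 9, 2030 inclusive is 41 days; tolling adds 41 days: August 21, 2030 + 41 days = October 1, 2030.
From July 20, 2030 through August 17, 2030 inclusive is 29 days; tolling adds 29 days: October 1, 2030 + 29 days = October 30, 2030.
October 30, 2030 is a Wednesday and not a day on which the insurer's offices are closed, so no extension applies.
The deadline is October 30, 2030; from October 30, 2030 to November 1, 2030 is 2 days.

2 days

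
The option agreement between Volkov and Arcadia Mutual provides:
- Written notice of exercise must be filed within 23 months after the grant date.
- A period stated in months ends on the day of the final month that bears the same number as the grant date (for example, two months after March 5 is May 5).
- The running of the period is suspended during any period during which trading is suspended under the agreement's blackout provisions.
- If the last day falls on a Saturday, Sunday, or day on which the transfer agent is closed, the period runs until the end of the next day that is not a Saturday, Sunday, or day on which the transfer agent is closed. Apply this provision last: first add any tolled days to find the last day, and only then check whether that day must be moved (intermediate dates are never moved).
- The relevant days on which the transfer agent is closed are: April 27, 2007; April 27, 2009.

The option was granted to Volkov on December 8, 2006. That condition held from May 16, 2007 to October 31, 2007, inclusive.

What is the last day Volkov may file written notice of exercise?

23 months after December 8, 2006 is November 8, 2008.
From May 16, 2007 through October 31, 2007 inclusive is 169 days; tolling adds 169 days: November 8, 2008 + 169 days = April 26, 2009.
April 26, 2009 is Sunday; April 27, 2009 is a listed holiday. The next qualifying day is April 28, 2009.

April 28, 2009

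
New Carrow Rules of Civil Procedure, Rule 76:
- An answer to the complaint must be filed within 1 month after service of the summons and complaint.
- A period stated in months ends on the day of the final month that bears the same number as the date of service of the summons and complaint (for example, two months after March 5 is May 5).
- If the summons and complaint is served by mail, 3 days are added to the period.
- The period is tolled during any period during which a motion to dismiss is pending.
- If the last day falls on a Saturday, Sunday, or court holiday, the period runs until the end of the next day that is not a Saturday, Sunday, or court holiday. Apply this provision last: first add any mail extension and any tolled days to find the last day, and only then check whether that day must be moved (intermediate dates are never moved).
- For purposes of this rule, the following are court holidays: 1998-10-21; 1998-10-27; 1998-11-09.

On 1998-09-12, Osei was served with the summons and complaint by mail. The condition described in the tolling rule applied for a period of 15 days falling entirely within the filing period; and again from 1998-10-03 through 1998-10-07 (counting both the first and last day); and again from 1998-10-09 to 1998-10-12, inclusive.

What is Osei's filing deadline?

1 month after 1998-09-12 is October 12, 1998.
Service was by mail, adding 3 days: October 12, 1998 + 3 days = October 15, 1998.
Tolling adds 15 days: October 15, 1998 + 15 days = October 30, 1998.
From October 3, 1998 through October 7, 1998 inclusive is 5 days; tolling adds 5 days: October 30, 1998 + 5 days = November 4, 1998.
From October 9, 1998 through October 12, 1998 inclusive is 4 days; tolling adds 4 days: November 4, 1998 + 4 days = November 8, 1998.
November 8, 1998 is Sunday; November 9, 1998 is a listed holiday. The next qualifying day is November 10, 1998.

November 10, 1998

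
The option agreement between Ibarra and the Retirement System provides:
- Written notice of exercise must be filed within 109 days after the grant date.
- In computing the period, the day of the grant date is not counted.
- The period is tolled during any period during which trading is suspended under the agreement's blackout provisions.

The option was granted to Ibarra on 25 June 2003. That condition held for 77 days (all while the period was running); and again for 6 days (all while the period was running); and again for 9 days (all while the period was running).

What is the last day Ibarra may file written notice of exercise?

109 days after 25 June 2003 is October 12, 2003.
Tolling adds 77 days: October 12, 2003 + 77 days = December 28, 2003.
Tolling adds 6 days: December 28, 2003 + 6 days = January 3, 2004.
Tolling adds 9 days: January 3, 2004 + 9 days = January 12, 2004.

January 12, 2004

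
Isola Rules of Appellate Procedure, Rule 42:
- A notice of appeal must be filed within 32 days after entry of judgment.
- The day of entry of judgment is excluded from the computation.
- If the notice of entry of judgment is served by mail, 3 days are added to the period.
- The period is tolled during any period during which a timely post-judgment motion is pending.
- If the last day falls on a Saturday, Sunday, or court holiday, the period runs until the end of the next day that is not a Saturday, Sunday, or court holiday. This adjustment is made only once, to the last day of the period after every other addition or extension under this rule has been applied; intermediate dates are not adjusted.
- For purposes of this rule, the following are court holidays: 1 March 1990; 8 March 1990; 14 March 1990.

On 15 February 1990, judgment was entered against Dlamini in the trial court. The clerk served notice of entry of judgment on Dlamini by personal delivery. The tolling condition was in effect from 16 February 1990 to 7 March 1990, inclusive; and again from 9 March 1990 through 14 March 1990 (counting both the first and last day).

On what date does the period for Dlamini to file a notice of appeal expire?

32 days after 15 February 1990 is March 19, 1990.
Service was not by mail, so no mail extension applies.
From February 16, 1990 through March 7, 1990 inclusive is 20 days; tolling adds 20 days: March 19, 1990 + 20 days = April 8, 1990.
From March 9, 1990 through March 14, 1990 inclusive is 6 days; tolling adds 6 days: April 8, 1990 + 6 days = April 14, 1990.
April 14, 1990 is Saturday; April 15, 1990 is Sunday. The next qualifying day is April 16, 1990.

April 16, 1990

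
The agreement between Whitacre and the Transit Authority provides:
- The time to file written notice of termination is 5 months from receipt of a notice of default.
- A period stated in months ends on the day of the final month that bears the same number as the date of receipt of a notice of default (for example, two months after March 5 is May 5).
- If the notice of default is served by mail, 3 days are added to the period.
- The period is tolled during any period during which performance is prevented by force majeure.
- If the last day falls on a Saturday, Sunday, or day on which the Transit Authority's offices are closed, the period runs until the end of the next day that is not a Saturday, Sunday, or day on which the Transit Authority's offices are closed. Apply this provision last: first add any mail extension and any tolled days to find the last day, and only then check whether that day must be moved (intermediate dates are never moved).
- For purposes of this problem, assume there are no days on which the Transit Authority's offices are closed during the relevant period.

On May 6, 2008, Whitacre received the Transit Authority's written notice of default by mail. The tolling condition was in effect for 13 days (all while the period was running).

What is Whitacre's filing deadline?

October 22, 2008

5 months after May 6, 2008 is October 6, 2008.
Service was by mail, adding 3 days: October 6, 2008 + 3 days = October 9, 2008.
Tolling adds 13 days: October 9, 2008 + 13 days = October 22, 2008.
October 22, 2008 is a Wednesday and not a day on which the Transit Authority's offices are closed, so no extension applies.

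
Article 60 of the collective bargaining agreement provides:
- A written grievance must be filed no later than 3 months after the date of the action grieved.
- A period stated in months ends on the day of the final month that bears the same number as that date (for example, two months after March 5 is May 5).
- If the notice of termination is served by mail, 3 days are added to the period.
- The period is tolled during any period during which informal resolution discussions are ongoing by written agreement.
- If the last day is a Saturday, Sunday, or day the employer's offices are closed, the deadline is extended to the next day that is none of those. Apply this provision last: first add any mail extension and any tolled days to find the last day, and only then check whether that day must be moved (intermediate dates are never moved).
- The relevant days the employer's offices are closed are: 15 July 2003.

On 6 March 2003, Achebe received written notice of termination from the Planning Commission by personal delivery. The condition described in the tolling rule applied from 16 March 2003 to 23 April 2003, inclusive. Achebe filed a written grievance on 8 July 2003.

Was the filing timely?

Yes

3 months after 6 March 2003 is June 6, 2003.
Service was not by mail, so no mail extension applies.
From March 16, 2003 through April 23, 2003 inclusive is 39 days; tolling adds 39 days: June 6, 2003 + 39 days = July 15, 2003.
July 15, 2003 is a listed holiday. The next qualifying day is July 16, 2003.
The deadline is July 16, 2003; the filing on July 8, 2003 is on or before that date.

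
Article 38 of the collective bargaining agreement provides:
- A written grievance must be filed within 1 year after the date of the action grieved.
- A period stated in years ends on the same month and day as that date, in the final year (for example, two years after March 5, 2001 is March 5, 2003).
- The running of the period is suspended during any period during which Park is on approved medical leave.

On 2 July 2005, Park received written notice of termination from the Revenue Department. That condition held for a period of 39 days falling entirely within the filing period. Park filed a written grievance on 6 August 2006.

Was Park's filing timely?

Yes

1 year after 2 July 2005 is July 2, 2006.
Tolling adds 39 days: July 2, 2006 + 39 days = August 10, 2006.
The deadline is August 10, 2006; the filing on August 6, 2006 is on or before that date.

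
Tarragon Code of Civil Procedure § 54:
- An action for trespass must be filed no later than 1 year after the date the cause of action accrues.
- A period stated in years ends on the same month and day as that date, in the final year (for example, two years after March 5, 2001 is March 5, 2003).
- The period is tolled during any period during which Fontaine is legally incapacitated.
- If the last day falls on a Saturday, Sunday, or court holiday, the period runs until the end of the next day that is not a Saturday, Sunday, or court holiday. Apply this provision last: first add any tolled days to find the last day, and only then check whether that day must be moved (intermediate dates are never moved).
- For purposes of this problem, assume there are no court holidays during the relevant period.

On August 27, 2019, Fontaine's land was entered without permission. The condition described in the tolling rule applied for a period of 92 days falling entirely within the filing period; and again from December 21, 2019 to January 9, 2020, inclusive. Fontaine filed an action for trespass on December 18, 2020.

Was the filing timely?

1 year after August 27, 2019 is August 27, 2020.
Tolling adds 92 days: August 27, 2020 + 92 days = November 27, 2020.
From December 21, 2019 through January 9, 2020 inclusive is 20 days; tolling adds 20 days: November 27, 2020 + 20 days = December 17, 2020.
December 17, 2020 is a Thursday and not a court holiday, so no extension applies.
The deadline is December 17, 2020; the filing on December 18, 2020 is after that date.

No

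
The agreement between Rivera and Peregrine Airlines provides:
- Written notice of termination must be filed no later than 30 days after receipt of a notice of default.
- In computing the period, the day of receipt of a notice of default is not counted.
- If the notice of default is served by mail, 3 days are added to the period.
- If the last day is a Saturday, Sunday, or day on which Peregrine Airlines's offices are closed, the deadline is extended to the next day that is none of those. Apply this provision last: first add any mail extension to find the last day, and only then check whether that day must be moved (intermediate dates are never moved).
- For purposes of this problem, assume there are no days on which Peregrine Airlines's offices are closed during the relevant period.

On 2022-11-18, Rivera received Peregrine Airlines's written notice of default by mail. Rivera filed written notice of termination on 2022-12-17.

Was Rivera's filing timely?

30 days after 2022-11-18 is December 18, 2022.
Service was by mail, adding 3 days: December 18, 2022 + 3 days = December 21, 2022.
December 21, 2022 is a Wednesday and not a day on which Peregrine Airlines's offices are closed, so no extension applies.
The deadline is December 21, 2022; the filing on December 17, 2022 is on or before that date.

Yes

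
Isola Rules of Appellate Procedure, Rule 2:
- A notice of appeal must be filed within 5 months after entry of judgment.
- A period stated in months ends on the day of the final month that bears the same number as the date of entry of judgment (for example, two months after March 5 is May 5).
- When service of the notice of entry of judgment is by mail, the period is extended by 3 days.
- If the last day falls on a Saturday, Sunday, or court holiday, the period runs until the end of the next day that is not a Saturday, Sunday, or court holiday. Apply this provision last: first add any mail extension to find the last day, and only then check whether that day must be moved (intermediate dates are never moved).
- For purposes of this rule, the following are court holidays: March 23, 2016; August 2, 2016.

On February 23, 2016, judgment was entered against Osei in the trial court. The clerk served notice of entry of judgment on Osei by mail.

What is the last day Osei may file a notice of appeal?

July 26, 2016

5 months after February 23, 2016 is July 23, 2016.
Service was by mail, adding 3 days: July 23, 2016 + 3 days = July 26, 2016.
July 26, 2016 is a Tuesday and not a court holiday, so no extension applies.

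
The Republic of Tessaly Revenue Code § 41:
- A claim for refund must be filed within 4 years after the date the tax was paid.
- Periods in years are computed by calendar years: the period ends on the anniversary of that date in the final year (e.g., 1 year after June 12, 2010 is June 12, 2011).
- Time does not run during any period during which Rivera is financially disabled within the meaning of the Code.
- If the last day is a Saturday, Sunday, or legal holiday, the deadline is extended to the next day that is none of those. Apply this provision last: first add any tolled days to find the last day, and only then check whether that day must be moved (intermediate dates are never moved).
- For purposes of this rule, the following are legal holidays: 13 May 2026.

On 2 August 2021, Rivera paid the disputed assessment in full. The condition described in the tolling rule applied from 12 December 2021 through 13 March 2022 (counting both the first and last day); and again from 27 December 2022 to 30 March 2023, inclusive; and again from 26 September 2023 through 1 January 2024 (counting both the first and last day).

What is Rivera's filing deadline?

4 years after 2 August 2021 is August 2, 2025.
From December 12, 2021 through March 13, 2022 inclusive is 92 days; tolling adds 92 days: August 2, 2025 + 92 days = November 2, 2025.
From December 27, 2022 through March 30, 2023 inclusive is 94 days; tolling adds 94 days: November 2, 2025 + 94 days = February 4, 2026.
From September 26, 2023 through January 1, 2024 inclusive is 98 days; tolling adds 98 days: February 4, 2026 + 98 days = May 13, 2026.
May 13, 2026 is a listed holiday. The next qualifying day is May 14, 2026.

May 14, 2026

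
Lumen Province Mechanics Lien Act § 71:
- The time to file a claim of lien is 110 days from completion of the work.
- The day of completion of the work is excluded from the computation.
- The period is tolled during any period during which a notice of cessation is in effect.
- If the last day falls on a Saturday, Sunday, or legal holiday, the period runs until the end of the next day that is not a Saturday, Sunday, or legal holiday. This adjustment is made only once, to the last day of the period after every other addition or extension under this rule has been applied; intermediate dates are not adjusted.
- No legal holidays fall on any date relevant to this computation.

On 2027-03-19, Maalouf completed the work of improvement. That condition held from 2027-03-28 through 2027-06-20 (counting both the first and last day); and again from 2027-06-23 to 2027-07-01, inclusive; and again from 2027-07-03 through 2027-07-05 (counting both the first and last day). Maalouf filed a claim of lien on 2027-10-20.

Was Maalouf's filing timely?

110 days after 2027-03-19 is July 7, 2027.
From March 28, 2027 through June 20, 2027 inclusive is 85 days; tolling adds 85 days: July 7, 2027 + 85 days = September 30, 2027.
From June 23, 2027 through July 1, 2027 inclusive is 9 days; tolling adds 9 days: September 30, 2027 + 9 days = October 9, 2027.
From July 3, 2027 through July 5, 2027 inclusive is 3 days; tolling adds 3 days: October 9, 2027 + 3 days = October 12, 2027.
October 12, 2027 is a Tuesday and not a legal holiday, so no extension applies.
The deadline is October 12, 2027; the filing on October 20, 2027 is after that date.

No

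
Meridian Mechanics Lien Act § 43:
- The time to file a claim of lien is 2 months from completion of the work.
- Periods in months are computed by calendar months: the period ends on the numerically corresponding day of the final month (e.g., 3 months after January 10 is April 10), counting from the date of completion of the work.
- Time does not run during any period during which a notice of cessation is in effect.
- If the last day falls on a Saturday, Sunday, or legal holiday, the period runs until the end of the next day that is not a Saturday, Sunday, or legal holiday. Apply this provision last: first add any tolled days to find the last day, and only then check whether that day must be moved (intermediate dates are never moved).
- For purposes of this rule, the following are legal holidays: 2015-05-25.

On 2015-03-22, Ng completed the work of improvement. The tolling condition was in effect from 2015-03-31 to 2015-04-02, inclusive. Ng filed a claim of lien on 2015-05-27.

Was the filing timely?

No

2 months after 2015-03-22 is May 22, 2015.
From March 31, 2015 through April 2, 2015 inclusive is 3 days; tolling adds 3 days: May 22, 2015 + 3 days = May 25, 2015.
May 25, 2015 is a listed holiday. The next qualifying day is May 26, 2015.
The deadline is May 26, 2015; the filing on May 27, 2015 is after that date.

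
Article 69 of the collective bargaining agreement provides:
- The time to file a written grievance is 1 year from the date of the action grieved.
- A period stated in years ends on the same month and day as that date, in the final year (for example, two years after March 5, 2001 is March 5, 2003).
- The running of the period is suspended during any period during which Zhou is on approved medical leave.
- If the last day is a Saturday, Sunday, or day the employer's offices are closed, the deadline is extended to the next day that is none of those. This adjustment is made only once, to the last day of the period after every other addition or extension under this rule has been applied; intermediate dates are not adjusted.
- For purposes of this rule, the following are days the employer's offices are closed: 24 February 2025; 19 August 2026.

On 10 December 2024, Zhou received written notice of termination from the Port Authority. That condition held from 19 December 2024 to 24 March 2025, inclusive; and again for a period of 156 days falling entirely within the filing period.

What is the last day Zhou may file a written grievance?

August 20, 2026

1 year after 10 December 2024 is December 10, 2025.
From December 19, 2024 through March 24, 2025 inclusive is 96 days; tolling adds 96 days: December 10, 2025 + 96 days = March 16, 2026.
Tolling adds 156 days: March 16, 2026 + 156 days = August 19, 2026.
August 19, 2026 is a listed holiday. The next qualifying day is August 20, 2026.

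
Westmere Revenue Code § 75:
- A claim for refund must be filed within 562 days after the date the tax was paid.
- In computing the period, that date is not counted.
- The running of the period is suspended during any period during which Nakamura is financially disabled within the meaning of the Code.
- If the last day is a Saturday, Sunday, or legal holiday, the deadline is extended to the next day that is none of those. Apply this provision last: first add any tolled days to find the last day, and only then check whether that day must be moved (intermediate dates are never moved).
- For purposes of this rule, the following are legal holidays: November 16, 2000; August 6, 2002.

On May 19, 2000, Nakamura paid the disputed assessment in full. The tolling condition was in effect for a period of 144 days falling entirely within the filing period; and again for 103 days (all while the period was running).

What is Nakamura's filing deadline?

562 days after May 19, 2000 is December 2, 2001.
Tolling adds 144 days: December 2, 2001 + 144 days = April 25, 2002.
Tolling adds 103 days: April 25, 2002 + 103 days = August 6, 2002.
August 6, 2002 is a listed holiday. The next qualifying day is August 7, 2002.

August 7, 2002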